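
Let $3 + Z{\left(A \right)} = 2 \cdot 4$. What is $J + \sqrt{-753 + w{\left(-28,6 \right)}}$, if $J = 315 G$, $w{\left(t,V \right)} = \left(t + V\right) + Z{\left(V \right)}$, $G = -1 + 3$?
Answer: $630 + i \sqrt{770} \approx 630.0 + 27.749 i$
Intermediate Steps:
$Z{\left(A \right)} = 5$ ($Z{\left(A \right)} = -3 + 2 \cdot 4 = -3 + 8 = 5$)
$G = 2$
$w{\left(t,V \right)} = 5 + V + t$ ($w{\left(t,V \right)} = \left(t + V\right) + 5 = \left(V + t\right) + 5 = 5 + V + t$)
$J = 630$ ($J = 315 \cdot 2 = 630$)
$J + \sqrt{-753 + w{\left(-28,6 \right)}} = 630 + \sqrt{-753 + \left(5 + 6 - 28\right)} = 630 + \sqrt{-753 - 17} = 630 + \sqrt{-770} = 630 + i \sqrt{770}$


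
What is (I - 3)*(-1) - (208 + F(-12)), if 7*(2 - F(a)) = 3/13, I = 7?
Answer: -19471/91 ≈ -213.97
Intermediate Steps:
F(a) = 179/91 (F(a) = 2 - 3/(7*13) = 2 - 1/7*3/13 = 2 - 3/91 = 179/91)
(I - 3)*(-1) - (208 + F(-12)) = (7 - 3)*(-1) - (208 + 179/91) = 4*(-1) - 1*19107/91 = -4 - 19107/91 = -19471/91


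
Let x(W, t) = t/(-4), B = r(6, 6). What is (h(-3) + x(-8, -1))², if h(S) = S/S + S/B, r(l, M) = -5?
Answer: 1369/400 ≈ 3.4225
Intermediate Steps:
B = -5
x(W, t) = -t/4 (x(W, t) = t*(-¼) = -t/4)
h(S) = 1 - S/5 (h(S) = S/S + S/(-5) = 1 + S*(-⅕) = 1 - S/5)
(h(-3) + x(-8, -1))² = ((1 - ⅕*(-3)) - ¼*(-1))² = ((1 + ⅗) + ¼)² = (8/5 + ¼)² = (37/20)² = 1369/400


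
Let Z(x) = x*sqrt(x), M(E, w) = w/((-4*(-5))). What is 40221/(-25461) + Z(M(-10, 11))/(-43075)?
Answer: -109/69 - 11*sqrt(55)/8615000 ≈ -1.5797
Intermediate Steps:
M(E, w) = w/20
Z(x) = x**(3/2)
40221/(-25461) + Z(M(-10, 11))/(-43075) = 40221/(-25461) + ((1/20)*11)**(3/2)/(-43075) = 40221*(-1/25461) + (11/20)**(3/2)*(-1/43075) = -109/69 + (11*sqrt(55)/200)*(-1/43075) = -109/69 - 11*sqrt(55)/8615000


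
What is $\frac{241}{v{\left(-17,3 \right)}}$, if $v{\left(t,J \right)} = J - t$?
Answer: $\frac{241}{20} \approx 12.05$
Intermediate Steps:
$\frac{241}{v{\left(-17,3 \right)}} = \frac{241}{3 - -17} = \frac{241}{3 + 17} = \frac{241}{20}$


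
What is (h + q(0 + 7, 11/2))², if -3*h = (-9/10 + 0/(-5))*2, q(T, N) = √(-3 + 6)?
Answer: 84/25 + 6*√3/5 ≈ 5.4385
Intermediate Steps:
q(T, N) = √3
h = ⅗ (h = -(-9/10 + 0/(-5))*2/3 = -(-9*⅒ + 0*(-⅕))*2/3 = -(-9/10 + 0)*2/3 = -(-3)*2/10 = -⅓*(-9/5) = ⅗ ≈ 0.60000)
(h + q(0 + 7, 11/2))² = (⅗ + √3)²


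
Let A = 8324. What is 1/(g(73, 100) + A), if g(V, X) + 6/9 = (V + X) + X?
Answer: 3/25789 ≈ 0.00011633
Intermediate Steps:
g(V, X) = -2/3 + V + 2*X (g(V, X) = -2/3 + ((V + X) + X) = -2/3 + (V + 2*X) = -2/3 + V + 2*X)
1/(g(73, 100) + A) = 1/((-2/3 + 73 + 2*100) + 8324) = 1/((-2/3 + 73 + 200) + 8324) = 1/(817/3 + 8324) = 1/(25789/3) = 3/25789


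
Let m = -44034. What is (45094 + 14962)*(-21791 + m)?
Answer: -3953186200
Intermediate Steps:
(45094 + 14962)*(-21791 + m) = (45094 + 14962)*(-21791 - 44034) = 60056*(-65825) = -3953186200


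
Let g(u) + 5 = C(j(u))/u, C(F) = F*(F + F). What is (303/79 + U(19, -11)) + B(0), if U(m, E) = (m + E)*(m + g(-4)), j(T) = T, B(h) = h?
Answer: 4095/79 ≈ 51.835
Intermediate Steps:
C(F) = 2*F² (C(F) = F*(2*F) = 2*F²)
g(u) = -5 + 2*u (g(u) = -5 + (2*u²)/u = -5 + 2*u)
U(m, E) = (-13 + m)*(E + m) (U(m, E) = (m + E)*(m + (-5 + 2*(-4))) = (E + m)*(m + (-5 - 8)) = (E + m)*(m - 13) = (E + m)*(-13 + m) = (-13 + m)*(E + m))
(303/79 + U(19, -11)) + B(0) = (303/79 + (19² - 13*(-11) - 13*19 - 11*19)) + 0 = (303*(1/79) + (361 + 143 - 247 - 209)) + 0 = (303/79 + 48) + 0 = 4095/79 + 0 = 4095/79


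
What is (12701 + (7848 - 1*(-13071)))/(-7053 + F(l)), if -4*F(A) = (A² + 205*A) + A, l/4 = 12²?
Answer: -33620/119661 ≈ -0.28096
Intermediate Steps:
l = 576 (l = 4*12² = 4*144 = 576)
F(A) = -103*A/2 - A²/4 (F(A) = -((A² + 205*A) + A)/4 = -(A² + 206*A)/4 = -103*A/2 - A²/4)
(12701 + (7848 - 1*(-13071)))/(-7053 + F(l)) = (12701 + (7848 - 1*(-13071)))/(-7053 - ¼*576*(206 + 576)) = (12701 + (7848 + 13071))/(-7053 - ¼*576*782) = (12701 + 20919)/(-7053 - 112608) = 33620/(-119661) = 33620*(-1/119661) = -33620/119661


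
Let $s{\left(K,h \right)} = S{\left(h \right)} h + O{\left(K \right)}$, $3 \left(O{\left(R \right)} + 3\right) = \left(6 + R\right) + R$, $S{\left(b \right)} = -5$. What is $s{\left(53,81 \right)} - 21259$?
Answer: $- \frac{64889}{3} \approx -21630.0$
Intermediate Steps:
$O{\left(R \right)} = -1 + \frac{2 R}{3}$ ($O{\left(R \right)} = -3 + \frac{\left(6 + R\right) + R}{3} = -3 + \frac{6 + 2 R}{3} = -3 + \left(2 + \frac{2 R}{3}\right) = -1 + \frac{2 R}{3}$)
$s{\left(K,h \right)} = -1 - 5 h + \frac{2 K}{3}$ ($s{\left(K,h \right)} = - 5 h + \left(-1 + \frac{2 K}{3}\right) = -1 - 5 h + \frac{2 K}{3}$)
$s{\left(53,81 \right)} - 21259 = \left(-1 - 405 + \frac{2}{3} \cdot 53\right) - 21259 = \left(-1 - 405 + \frac{106}{3}\right) - 21259 = - \frac{1112}{3} - 21259 = - \frac{64889}{3}$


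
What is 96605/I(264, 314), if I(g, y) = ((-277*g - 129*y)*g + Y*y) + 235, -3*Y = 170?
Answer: -289815/90050803 ≈ -0.0032183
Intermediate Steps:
Y = -170/3 (Y = -⅓*170 = -170/3 ≈ -56.667)
I(g, y) = 235 - 170*y/3 + g*(-277*g - 129*y) (I(g, y) = ((-277*g - 129*y)*g - 170*y/3) + 235 = (g*(-277*g - 129*y) - 170*y/3) + 235 = (-170*y/3 + g*(-277*g - 129*y)) + 235 = 235 - 170*y/3 + g*(-277*g - 129*y))
96605/I(264, 314) = 96605/(235 - 277*264² - 170/3*314 - 129*264*314) = 96605/(235 - 277*69696 - 53380/3 - 10693584) = 96605/(235 - 19305792 - 53380/3 - 10693584) = 96605/(-90050803/3) = 96605*(-3/90050803) = -289815/90050803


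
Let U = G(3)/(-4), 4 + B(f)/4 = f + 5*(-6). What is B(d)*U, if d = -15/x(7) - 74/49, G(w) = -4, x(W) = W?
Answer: -7380/49 ≈ -150.61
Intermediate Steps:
d = -179/49 (d = -15/7 - 74/49 = -179/49 ≈ -3.6531)
B(f) = -136 + 4*f (B(f) = -16 + 4*(f + 5*(-6)) = -16 + 4*(f - 30) = -16 + 4*(-30 + f) = -16 + (-120 + 4*f) = -136 + 4*f)
U = 1 (U = -4/(-4) = -4*(-¼) = 1)
B(d)*U = (-136 + 4*(-179/49))*1 = (-136 - 716/49)*1 = -7380/49*1 = -7380/49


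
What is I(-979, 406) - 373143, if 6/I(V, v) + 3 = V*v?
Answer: -148315760217/397477 ≈ -3.7314e+5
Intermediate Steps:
I(V, v) = 6/(-3 + V*v)
I(-979, 406) - 373143 = 6/(-3 - 979*406) - 373143 = 6/(-3 - 397474) - 373143 = 6/(-397477) - 373143 = 6*(-1/397477) - 373143 = -6/397477 - 373143 = -148315760217/397477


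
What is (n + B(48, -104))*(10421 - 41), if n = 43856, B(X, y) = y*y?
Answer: 567495360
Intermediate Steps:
B(X, y) = y²
(n + B(48, -104))*(10421 - 41) = (43856 + (-104)²)*(10421 - 41) = (43856 + 10816)*10380 = 54672*10380 = 567495360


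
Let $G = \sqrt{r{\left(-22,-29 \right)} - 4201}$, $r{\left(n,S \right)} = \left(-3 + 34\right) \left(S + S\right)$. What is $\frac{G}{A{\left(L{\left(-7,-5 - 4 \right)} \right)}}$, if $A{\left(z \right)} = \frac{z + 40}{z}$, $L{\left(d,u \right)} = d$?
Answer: $- \frac{7 i \sqrt{5999}}{33} \approx - 16.429 i$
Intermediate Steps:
$r{\left(n,S \right)} = 62 S$ ($r{\left(n,S \right)} = 31 \cdot 2 S = 62 S$)
$G = i \sqrt{5999}$ ($G = \sqrt{62 \left(-29\right) - 4201} = \sqrt{-1798 - 4201} = \sqrt{-5999} = i \sqrt{5999} \approx 77.453 i$)
$A{\left(z \right)} = \frac{40 + z}{z}$
$\frac{G}{A{\left(L{\left(-7,-5 - 4 \right)} \right)}} = \frac{i \sqrt{5999}}{\frac{1}{-7} \left(40 - 7\right)} = \frac{i \sqrt{5999}}{\left(- \frac{1}{7}\right) 33} = \frac{i \sqrt{5999}}{- \frac{33}{7}} = i \sqrt{5999} \left(- \frac{7}{33}\right) = - \frac{7 i \sqrt{5999}}{33}$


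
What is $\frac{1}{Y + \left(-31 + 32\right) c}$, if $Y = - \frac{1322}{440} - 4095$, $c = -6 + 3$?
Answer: $- \frac{220}{902221} \approx -0.00024384$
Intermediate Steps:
$c = -3$
$Y = - \frac{901561}{220}$ ($Y = \left(-1322\right) \frac{1}{440} - 4095 = - \frac{661}{220} - 4095 = - \frac{901561}{220} \approx -4098.0$)
$\frac{1}{Y + \left(-31 + 32\right) c} = \frac{1}{- \frac{901561}{220} + \left(-31 + 32\right) \left(-3\right)} = \frac{1}{- \frac{901561}{220} + 1 \left(-3\right)} = \frac{1}{- \frac{901561}{220} - 3} = \frac{1}{- \frac{902221}{220}} = - \frac{220}{902221}$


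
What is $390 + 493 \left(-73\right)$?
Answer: $-35599$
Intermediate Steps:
$390 + 493 \left(-73\right) = 390 - 35989 = -35599$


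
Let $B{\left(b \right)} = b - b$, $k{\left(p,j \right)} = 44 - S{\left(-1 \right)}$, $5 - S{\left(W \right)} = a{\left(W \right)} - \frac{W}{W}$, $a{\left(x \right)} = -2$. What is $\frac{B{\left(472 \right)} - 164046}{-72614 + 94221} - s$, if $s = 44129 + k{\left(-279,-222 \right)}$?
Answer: $- \frac{954437201}{21607} \approx -44173.0$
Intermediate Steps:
$S{\left(W \right)} = 8$ ($S{\left(W \right)} = 5 - \left(-2 - \frac{W}{W}\right) = 5 - \left(-2 - 1\right) = 5 - -3 = 5 + 3 = 8$)
$k{\left(p,j \right)} = 36$ ($k{\left(p,j \right)} = 44 - 8 = 36$)
$B{\left(b \right)} = 0$
$s = 44165$ ($s = 44129 + 36 = 44165$)
$\frac{B{\left(472 \right)} - 164046}{-72614 + 94221} - s = \frac{0 - 164046}{-72614 + 94221} - 44165 = - \frac{164046}{21607} - 44165 = - \frac{954437201}{21607}$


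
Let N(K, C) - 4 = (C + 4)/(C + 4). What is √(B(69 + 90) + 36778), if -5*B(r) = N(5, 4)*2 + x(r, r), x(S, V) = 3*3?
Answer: √919355/5 ≈ 191.77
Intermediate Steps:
N(K, C) = 5 (N(K, C) = 4 + (C + 4)/(C + 4) = 4 + (4 + C)/(4 + C) = 4 + 1 = 5)
x(S, V) = 9
B(r) = -19/5 (B(r) = -(5*2 + 9)/5 = -(10 + 9)/5 = -⅕*19 = -19/5)
√(B(69 + 90) + 36778) = √(-19/5 + 36778) = √(183871/5) = √919355/5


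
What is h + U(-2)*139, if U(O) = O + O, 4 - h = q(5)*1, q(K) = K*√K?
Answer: -552 - 5*√5 ≈ -563.18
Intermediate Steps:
q(K) = K^(3/2)
h = 4 - 5*√5 (h = 4 - 5^(3/2) = 4 - 5*√5 ≈ -7.1803)
U(O) = 2*O
h + U(-2)*139 = (4 - 5*√5) + (2*(-2))*139 = (4 - 5*√5) - 4*139 = (4 - 5*√5) - 556 = -552 - 5*√5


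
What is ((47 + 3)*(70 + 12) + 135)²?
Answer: 17935225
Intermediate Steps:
((47 + 3)*(70 + 12) + 135)² = (50*82 + 135)² = (4100 + 135)² = 4235² = 17935225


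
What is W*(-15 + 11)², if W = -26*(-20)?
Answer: 8320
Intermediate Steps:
W = 520
W*(-15 + 11)² = 520*(-15 + 11)² = 520*(-4)² = 520*16 = 8320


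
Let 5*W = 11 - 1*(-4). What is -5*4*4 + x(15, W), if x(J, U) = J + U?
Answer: -62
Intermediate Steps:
W = 3 (W = (11 - 1*(-4))/5 = (11 + 4)/5 = (⅕)*15 = 3)
-5*4*4 + x(15, W) = -5*4*4 + (15 + 3) = -20*4 + 18 = -80 + 18 = -62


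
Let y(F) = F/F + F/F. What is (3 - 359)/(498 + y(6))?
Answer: -89/125 ≈ -0.71200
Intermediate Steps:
y(F) = 2 (y(F) = 1 + 1 = 2)
(3 - 359)/(498 + y(6)) = (3 - 359)/(498 + 2) = -356/500 = -356*1/500 = -89/125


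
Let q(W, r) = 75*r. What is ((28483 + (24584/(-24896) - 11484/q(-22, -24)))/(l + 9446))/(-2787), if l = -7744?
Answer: -2216396939/369042277200 ≈ -0.0060058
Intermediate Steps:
((28483 + (24584/(-24896) - 11484/q(-22, -24)))/(l + 9446))/(-2787) = ((28483 + (24584/(-24896) - 11484/(75*(-24))))/(-7744 + 9446))/(-2787) = ((28483 + (24584*(-1/24896) - 11484/(-1800)))/1702)*(-1/2787) = ((28483 + (-3073/3112 - 11484*(-1/1800)))*(1/1702))*(-1/2787) = ((28483 + (-3073/3112 + 319/50))*(1/1702))*(-1/2787) = ((28483 + 419539/77800)*(1/1702))*(-1/2787) = ((2216396939/77800)*(1/1702))*(-1/2787) = (2216396939/132415600)*(-1/2787) = -2216396939/369042277200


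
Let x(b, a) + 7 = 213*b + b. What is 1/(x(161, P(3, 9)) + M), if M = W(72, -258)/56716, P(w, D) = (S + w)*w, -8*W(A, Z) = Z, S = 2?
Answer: 226864/7814784337 ≈ 2.9030e-5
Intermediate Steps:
W(A, Z) = -Z/8
P(w, D) = w*(2 + w) (P(w, D) = (2 + w)*w = w*(2 + w))
x(b, a) = -7 + 214*b (x(b, a) = -7 + (213*b + b) = -7 + 214*b)
M = 129/226864 (M = -⅛*(-258)/56716 = (129/4)*(1/56716) = 129/226864 ≈ 0.00056862)
1/(x(161, P(3, 9)) + M) = 1/((-7 + 214*161) + 129/226864) = 1/((-7 + 34454) + 129/226864) = 1/(34447 + 129/226864) = 1/(7814784337/226864) = 226864/7814784337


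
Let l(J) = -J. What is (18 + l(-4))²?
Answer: 484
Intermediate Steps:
(18 + l(-4))² = (18 - 1*(-4))² = (18 + 4)² = 22² = 484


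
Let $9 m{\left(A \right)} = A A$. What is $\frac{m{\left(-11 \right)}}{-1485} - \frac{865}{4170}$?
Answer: $- \frac{73123}{337770} \approx -0.21649$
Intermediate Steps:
$m{\left(A \right)} = \frac{A^{2}}{9}$ ($m{\left(A \right)} = \frac{A A}{9} = \frac{A^{2}}{9}$)
$\frac{m{\left(-11 \right)}}{-1485} - \frac{865}{4170} = \frac{\frac{1}{9} \left(-11\right)^{2}}{-1485} - \frac{865}{4170} = \frac{1}{9} \cdot 121 \left(- \frac{1}{1485}\right) - \frac{173}{834} = \frac{121}{9} \left(- \frac{1}{1485}\right) - \frac{173}{834} = - \frac{11}{1215} - \frac{173}{834} = - \frac{73123}{337770}$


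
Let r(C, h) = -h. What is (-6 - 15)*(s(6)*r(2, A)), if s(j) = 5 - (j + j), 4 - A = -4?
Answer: -1176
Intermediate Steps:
A = 8 (A = 4 - 1*(-4) = 4 + 4 = 8)
s(j) = 5 - 2*j
(-6 - 15)*(s(6)*r(2, A)) = (-6 - 15)*((5 - 2*6)*(-1*8)) = -21*(5 - 12)*(-8) = -(-147)*(-8) = -21*56 = -1176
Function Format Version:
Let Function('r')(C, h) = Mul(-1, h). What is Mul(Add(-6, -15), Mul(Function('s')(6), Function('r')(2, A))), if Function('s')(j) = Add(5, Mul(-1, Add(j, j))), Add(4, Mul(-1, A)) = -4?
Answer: -1176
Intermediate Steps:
A = 8 (A = Add(4, Mul(-1, -4)) = Add(4, 4) = 8)
Function('s')(j) = Add(5, Mul(-2, j)) (Function('s')(j) = Add(5, Mul(-1, Mul(2, j))) = Add(5, Mul(-2, j)))
Mul(Add(-6, -15), Mul(Function('s')(6), Function('r')(2, A))) = Mul(Add(-6, -15), Mul(Add(5, Mul(-2, 6)), Mul(-1, 8))) = Mul(-21, Mul(Add(5, -12), -8)) = Mul(-21, Mul(-7, -8)) = Mul(-21, 56) = -1176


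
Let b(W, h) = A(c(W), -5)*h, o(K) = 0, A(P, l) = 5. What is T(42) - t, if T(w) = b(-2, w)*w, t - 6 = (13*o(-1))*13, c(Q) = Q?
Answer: 8814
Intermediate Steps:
b(W, h) = 5*h
t = 6 (t = 6 + (13*0)*13 = 6 + 0*13 = 6 + 0 = 6)
T(w) = 5*w² (T(w) = (5*w)*w = 5*w²)
T(42) - t = 5*42² - 1*6 = 5*1764 - 6 = 8820 - 6 = 8814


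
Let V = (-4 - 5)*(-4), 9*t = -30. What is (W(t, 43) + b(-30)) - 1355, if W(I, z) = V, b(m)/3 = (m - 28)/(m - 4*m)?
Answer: -19814/15 ≈ -1320.9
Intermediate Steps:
t = -10/3 (t = (⅑)*(-30) = -10/3 ≈ -3.3333)
b(m) = -(-28 + m)/m (b(m) = 3*((m - 28)/(m - 4*m)) = 3*((-28 + m)/((-3*m))) = 3*((-28 + m)*(-1/(3*m))) = 3*(-(-28 + m)/(3*m)) = -(-28 + m)/m)
V = 36 (V = -9*(-4) = 36)
W(I, z) = 36
(W(t, 43) + b(-30)) - 1355 = (36 + (28 - 1*(-30))/(-30)) - 1355 = (36 - (28 + 30)/30) - 1355 = (36 - 1/30*58) - 1355 = (36 - 29/15) - 1355 = 511/15 - 1355 = -19814/15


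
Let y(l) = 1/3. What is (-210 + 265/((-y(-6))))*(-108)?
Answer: 108540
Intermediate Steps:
y(l) = 1/3
(-210 + 265/((-y(-6))))*(-108) = (-210 + 265/((-1*1/3)))*(-108) = (-210 + 265/(-1/3))*(-108) = (-210 + 265*(-3))*(-108) = (-210 - 795)*(-108) = -1005*(-108) = 108540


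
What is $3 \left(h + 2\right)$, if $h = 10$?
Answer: $36$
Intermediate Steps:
$3 \left(h + 2\right) = 3 \left(10 + 2\right) = 3 \cdot 12 = 36$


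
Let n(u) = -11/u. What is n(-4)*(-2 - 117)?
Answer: -1309/4 ≈ -327.25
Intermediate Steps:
n(-4)*(-2 - 117) = (-11/(-4))*(-2 - 117) = -11*(-¼)*(-119) = (11/4)*(-119) = -1309/4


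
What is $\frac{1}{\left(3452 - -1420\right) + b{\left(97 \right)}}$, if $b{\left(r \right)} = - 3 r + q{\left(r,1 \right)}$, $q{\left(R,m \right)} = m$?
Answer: $\frac{1}{4582} \approx 0.00021825$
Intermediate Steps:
$b{\left(r \right)} = 1 - 3 r$ ($b{\left(r \right)} = - 3 r + 1 = 1 - 3 r$)
$\frac{1}{\left(3452 - -1420\right) + b{\left(97 \right)}} = \frac{1}{\left(3452 - -1420\right) + \left(1 - 291\right)} = \frac{1}{\left(3452 + 1420\right) + \left(1 - 291\right)} = \frac{1}{4872 - 290} = \frac{1}{4582}$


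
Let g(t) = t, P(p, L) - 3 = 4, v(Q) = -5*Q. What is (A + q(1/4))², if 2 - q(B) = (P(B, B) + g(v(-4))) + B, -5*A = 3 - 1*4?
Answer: 251001/400 ≈ 627.50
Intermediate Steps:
P(p, L) = 7 (P(p, L) = 3 + 4 = 7)
A = ⅕ (A = -(3 - 1*4)/5 = -(3 - 4)/5 = -⅕*(-1) = ⅕ ≈ 0.20000)
q(B) = -25 - B (q(B) = 2 - ((7 - 5*(-4)) + B) = 2 - ((7 + 20) + B) = 2 - (27 + B) = 2 + (-27 - B) = -25 - B)
(A + q(1/4))² = (⅕ + (-25 - 1/4))² = (⅕ + (-25 - 1*¼))² = (⅕ + (-25 - ¼))² = (⅕ - 101/4)² = (-501/20)² = 251001/400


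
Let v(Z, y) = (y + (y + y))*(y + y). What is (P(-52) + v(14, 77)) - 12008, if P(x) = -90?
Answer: 23476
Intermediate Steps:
v(Z, y) = 6*y**2 (v(Z, y) = (y + 2*y)*(2*y) = (3*y)*(2*y) = 6*y**2)
(P(-52) + v(14, 77)) - 12008 = (-90 + 6*77**2) - 12008 = (-90 + 6*5929) - 12008 = (-90 + 35574) - 12008 = 35484 - 12008 = 23476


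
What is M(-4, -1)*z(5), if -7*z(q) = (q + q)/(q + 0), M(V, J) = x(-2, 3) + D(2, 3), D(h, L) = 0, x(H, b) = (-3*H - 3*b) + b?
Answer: 0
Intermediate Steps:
x(H, b) = -3*H - 2*b
M(V, J) = 0 (M(V, J) = (-3*(-2) - 2*3) + 0 = (6 - 6) + 0 = 0 + 0 = 0)
z(q) = -2/7 (z(q) = -(q + q)/(7*(q + 0)) = -2*q/(7*q) = -⅐*2 = -2/7)
M(-4, -1)*z(5) = 0*(-2/7) = 0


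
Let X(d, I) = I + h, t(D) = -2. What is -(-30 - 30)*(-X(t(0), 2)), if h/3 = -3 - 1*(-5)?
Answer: -480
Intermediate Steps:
h = 6 (h = 3*(-3 - 1*(-5)) = 3*(-3 + 5) = 3*2 = 6)
X(d, I) = 6 + I (X(d, I) = I + 6 = 6 + I)
-(-30 - 30)*(-X(t(0), 2)) = -(-30 - 30)*(-(6 + 2)) = -(-60)*(-1*8) = -(-60)*(-8) = -1*480 = -480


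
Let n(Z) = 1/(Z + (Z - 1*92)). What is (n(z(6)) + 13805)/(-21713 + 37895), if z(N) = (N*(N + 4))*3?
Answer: 1233247/1445592 ≈ 0.85311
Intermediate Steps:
z(N) = 3*N*(4 + N) (z(N) = (N*(4 + N))*3 = 3*N*(4 + N))
n(Z) = 1/(-92 + 2*Z) (n(Z) = 1/(Z + (Z - 92)) = 1/(Z + (-92 + Z)) = 1/(-92 + 2*Z))
(n(z(6)) + 13805)/(-21713 + 37895) = (1/(2*(-46 + 3*6*(4 + 6))) + 13805)/(-21713 + 37895) = (1/(2*(-46 + 3*6*10)) + 13805)/16182 = (1/(2*(-46 + 180)) + 13805)*(1/16182) = ((1/2)/134 + 13805)*(1/16182) = ((1/2)*(1/134) + 13805)*(1/16182) = (1/268 + 13805)*(1/16182) = (3699741/268)*(1/16182) = 1233247/1445592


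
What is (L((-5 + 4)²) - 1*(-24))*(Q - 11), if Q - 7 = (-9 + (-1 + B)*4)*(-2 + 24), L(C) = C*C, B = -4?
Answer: -16050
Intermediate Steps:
L(C) = C²
Q = -631 (Q = 7 + (-9 + (-1 - 4)*4)*(-2 + 24) = 7 + (-9 - 5*4)*22 = 7 + (-9 - 20)*22 = 7 - 29*22 = 7 - 638 = -631)
(L((-5 + 4)²) - 1*(-24))*(Q - 11) = (((-5 + 4)²)² - 1*(-24))*(-631 - 11) = (((-1)²)² + 24)*(-642) = (1² + 24)*(-642) = (1 + 24)*(-642) = 25*(-642) = -16050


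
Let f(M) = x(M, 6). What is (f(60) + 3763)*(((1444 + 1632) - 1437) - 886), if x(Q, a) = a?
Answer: 2838057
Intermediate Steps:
f(M) = 6
(f(60) + 3763)*(((1444 + 1632) - 1437) - 886) = (6 + 3763)*(((1444 + 1632) - 1437) - 886) = 3769*((3076 - 1437) - 886) = 3769*(1639 - 886) = 3769*753 = 2838057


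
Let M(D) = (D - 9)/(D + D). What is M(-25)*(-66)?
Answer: -1122/25 ≈ -44.880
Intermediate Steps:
M(D) = (-9 + D)/(2*D) (M(D) = (-9 + D)/((2*D)) = (-9 + D)*(1/(2*D)) = (-9 + D)/(2*D))
M(-25)*(-66) = ((1/2)*(-9 - 25)/(-25))*(-66) = ((1/2)*(-1/25)*(-34))*(-66) = (17/25)*(-66) = -1122/25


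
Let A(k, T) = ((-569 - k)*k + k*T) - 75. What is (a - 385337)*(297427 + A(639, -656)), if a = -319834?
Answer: 630242350224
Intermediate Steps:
A(k, T) = -75 + T*k + k*(-569 - k) (A(k, T) = (k*(-569 - k) + T*k) - 75 = (T*k + k*(-569 - k)) - 75 = -75 + T*k + k*(-569 - k))
(a - 385337)*(297427 + A(639, -656)) = (-319834 - 385337)*(297427 + (-75 - 1*639² - 569*639 - 656*639)) = -705171*(297427 + (-75 - 1*408321 - 363591 - 419184)) = -705171*(297427 + (-75 - 408321 - 363591 - 419184)) = -705171*(297427 - 1191171) = -705171*(-893744) = 630242350224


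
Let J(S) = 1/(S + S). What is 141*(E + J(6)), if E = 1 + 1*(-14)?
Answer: -7285/4 ≈ -1821.3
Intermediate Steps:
J(S) = 1/(2*S)
E = -13 (E = 1 - 14 = -13)
141*(E + J(6)) = 141*(-13 + (1/2)/6) = 141*(-13 + (1/2)*(1/6)) = 141*(-13 + 1/12) = 141*(-155/12) = -7285/4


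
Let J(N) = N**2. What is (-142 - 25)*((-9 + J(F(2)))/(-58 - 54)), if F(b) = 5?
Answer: 167/7 ≈ 23.857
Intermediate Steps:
(-142 - 25)*((-9 + J(F(2)))/(-58 - 54)) = (-142 - 25)*((-9 + 5**2)/(-58 - 54)) = -167*(-9 + 25)/(-112) = -2672*(-1)/112 = -167*(-1/7) = 167/7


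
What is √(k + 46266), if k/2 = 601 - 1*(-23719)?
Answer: √94906 ≈ 308.07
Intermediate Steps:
k = 48640 (k = 2*(601 - 1*(-23719)) = 2*(601 + 23719) = 2*24320 = 48640)
√(k + 46266) = √(48640 + 46266) = √94906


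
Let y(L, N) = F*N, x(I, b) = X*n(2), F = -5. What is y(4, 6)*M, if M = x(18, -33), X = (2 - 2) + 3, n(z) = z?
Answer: -180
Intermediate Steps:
X = 3 (X = 0 + 3 = 3)
x(I, b) = 6 (x(I, b) = 3*2 = 6)
y(L, N) = -5*N
M = 6
y(4, 6)*M = -5*6*6 = -30*6 = -180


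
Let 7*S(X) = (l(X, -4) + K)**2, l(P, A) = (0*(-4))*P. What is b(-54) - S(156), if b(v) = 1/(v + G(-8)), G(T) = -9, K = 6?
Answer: -325/63 ≈ -5.1587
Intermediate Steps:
l(P, A) = 0 (l(P, A) = 0*P = 0)
b(v) = 1/(-9 + v) (b(v) = 1/(v - 9) = 1/(-9 + v))
S(X) = 36/7 (S(X) = (0 + 6)**2/7 = (1/7)*6**2 = (1/7)*36 = 36/7)
b(-54) - S(156) = 1/(-9 - 54) - 1*36/7 = 1/(-63) - 36/7 = -1/63 - 36/7 = -325/63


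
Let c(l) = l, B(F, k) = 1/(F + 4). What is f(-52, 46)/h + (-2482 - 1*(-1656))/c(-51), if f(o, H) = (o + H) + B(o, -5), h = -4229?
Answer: 55895377/3450864 ≈ 16.198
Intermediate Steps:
B(F, k) = 1/(4 + F)
f(o, H) = H + o + 1/(4 + o) (f(o, H) = (o + H) + 1/(4 + o) = (H + o) + 1/(4 + o) = H + o + 1/(4 + o))
f(-52, 46)/h + (-2482 - 1*(-1656))/c(-51) = ((1 + (4 - 52)*(46 - 52))/(4 - 52))/(-4229) + (-2482 - 1*(-1656))/(-51) = ((1 - 48*(-6))/(-48))*(-1/4229) + (-2482 + 1656)*(-1/51) = -(1 + 288)/48*(-1/4229) - 826*(-1/51) = -1/48*289*(-1/4229) + 826/51 = -289/48*(-1/4229) + 826/51 = 289/202992 + 826/51 = 55895377/3450864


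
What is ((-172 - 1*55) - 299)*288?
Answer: -151488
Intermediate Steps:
((-172 - 1*55) - 299)*288 = ((-172 - 55) - 299)*288 = (-227 - 299)*288 = -526*288 = -151488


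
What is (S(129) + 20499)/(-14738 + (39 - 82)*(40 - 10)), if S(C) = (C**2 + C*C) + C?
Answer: -26955/8014 ≈ -3.3635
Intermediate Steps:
S(C) = C + 2*C**2 (S(C) = (C**2 + C**2) + C = 2*C**2 + C = C + 2*C**2)
(S(129) + 20499)/(-14738 + (39 - 82)*(40 - 10)) = (129*(1 + 2*129) + 20499)/(-14738 + (39 - 82)*(40 - 10)) = (129*(1 + 258) + 20499)/(-14738 - 43*30) = (129*259 + 20499)/(-14738 - 1290) = (33411 + 20499)/(-16028) = 53910*(-1/16028) = -26955/8014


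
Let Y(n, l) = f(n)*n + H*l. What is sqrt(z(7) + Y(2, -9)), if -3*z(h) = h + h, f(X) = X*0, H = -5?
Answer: 11*sqrt(3)/3 ≈ 6.3509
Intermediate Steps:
f(X) = 0
z(h) = -2*h/3 (z(h) = -(h + h)/3 = -2*h/3)
Y(n, l) = -5*l (Y(n, l) = 0*n - 5*l = 0 - 5*l = -5*l)
sqrt(z(7) + Y(2, -9)) = sqrt(-2/3*7 - 5*(-9)) = sqrt(-14/3 + 45) = sqrt(121/3) = 11*sqrt(3)/3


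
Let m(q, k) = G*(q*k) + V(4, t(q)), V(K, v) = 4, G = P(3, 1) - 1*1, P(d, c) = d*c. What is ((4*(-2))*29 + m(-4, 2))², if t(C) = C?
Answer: 59536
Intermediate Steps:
P(d, c) = c*d
G = 2 (G = 1*3 - 1*1 = 3 - 1 = 2)
m(q, k) = 4 + 2*k*q (m(q, k) = 2*(q*k) + 4 = 2*(k*q) + 4 = 2*k*q + 4 = 4 + 2*k*q)
((4*(-2))*29 + m(-4, 2))² = ((4*(-2))*29 + (4 + 2*2*(-4)))² = (-8*29 + (4 - 16))² = (-232 - 12)² = (-244)² = 59536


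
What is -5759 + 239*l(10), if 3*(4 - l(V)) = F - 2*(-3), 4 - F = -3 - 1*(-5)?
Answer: -16321/3 ≈ -5440.3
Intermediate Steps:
F = 2 (F = 4 - (-3 - 1*(-5)) = 4 - (-3 + 5) = 4 - 1*2 = 4 - 2 = 2)
l(V) = 4/3 (l(V) = 4 - (2 - 2*(-3))/3 = 4 - (2 + 6)/3 = 4 - 1/3*8 = 4 - 8/3 = 4/3)
-5759 + 239*l(10) = -5759 + 239*(4/3) = -5759 + 956/3 = -16321/3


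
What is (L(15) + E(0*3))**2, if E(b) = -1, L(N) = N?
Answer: 196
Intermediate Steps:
(L(15) + E(0*3))**2 = (15 - 1)**2 = 14**2 = 196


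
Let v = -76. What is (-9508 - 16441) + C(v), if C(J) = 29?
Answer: -25920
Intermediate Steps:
(-9508 - 16441) + C(v) = (-9508 - 16441) + 29 = -25949 + 29 = -25920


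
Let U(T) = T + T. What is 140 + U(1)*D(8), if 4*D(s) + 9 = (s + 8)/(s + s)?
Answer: 136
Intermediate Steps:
U(T) = 2*T
D(s) = -9/4 + (8 + s)/(8*s) (D(s) = -9/4 + ((s + 8)/(s + s))/4 = -9/4 + ((8 + s)/((2*s)))/4 = -9/4 + ((8 + s)*(1/(2*s)))/4 = -9/4 + ((8 + s)/(2*s))/4 = -9/4 + (8 + s)/(8*s))
140 + U(1)*D(8) = 140 + (2*1)*(-17/8 + 1/8) = 140 + 2*(-17/8 + ⅛) = 140 + 2*(-2) = 140 - 4 = 136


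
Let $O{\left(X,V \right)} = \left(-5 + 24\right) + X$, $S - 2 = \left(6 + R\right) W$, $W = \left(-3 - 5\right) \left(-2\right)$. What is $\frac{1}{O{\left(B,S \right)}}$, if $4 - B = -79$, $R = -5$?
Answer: $\frac{1}{102} \approx 0.0098039$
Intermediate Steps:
$B = 83$ ($B = 4 - -79 = 4 + 79 = 83$)
$W = 16$ ($W = \left(-8\right) \left(-2\right) = 16$)
$S = 18$ ($S = 2 + \left(6 - 5\right) 16 = 2 + 1 \cdot 16 = 2 + 16 = 18$)
$O{\left(X,V \right)} = 19 + X$
$\frac{1}{O{\left(B,S \right)}} = \frac{1}{19 + 83} = \frac{1}{102}$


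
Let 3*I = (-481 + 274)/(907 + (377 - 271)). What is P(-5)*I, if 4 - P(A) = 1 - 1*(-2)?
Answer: -69/1013 ≈ -0.068115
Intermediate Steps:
P(A) = 1 (P(A) = 4 - (1 - 1*(-2)) = 4 - (1 + 2) = 4 - 1*3 = 4 - 3 = 1)
I = -69/1013 (I = ((-481 + 274)/(907 + (377 - 271)))/3 = (-207/(907 + 106))/3 = (-207/1013)/3 = (-207*1/1013)/3 = (1/3)*(-207/1013) = -69/1013 ≈ -0.068115)
P(-5)*I = 1*(-69/1013) = -69/1013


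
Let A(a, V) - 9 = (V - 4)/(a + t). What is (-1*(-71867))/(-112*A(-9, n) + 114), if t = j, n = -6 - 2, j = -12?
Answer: -71867/958 ≈ -75.018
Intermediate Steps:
n = -8
t = -12
A(a, V) = 9 + (-4 + V)/(-12 + a) (A(a, V) = 9 + (V - 4)/(a - 12) = 9 + (-4 + V)/(-12 + a))
(-1*(-71867))/(-112*A(-9, n) + 114) = (-1*(-71867))/(-112*(-112 - 8 + 9*(-9))/(-12 - 9) + 114) = 71867/(-112*(-112 - 8 - 81)/(-21) + 114) = 71867/(-(-16)*(-201)/3 + 114) = 71867/(-112*67/7 + 114) = 71867/(-1072 + 114) = 71867/(-958) = 71867*(-1/958) = -71867/958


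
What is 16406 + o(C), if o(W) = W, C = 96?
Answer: 16502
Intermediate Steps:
16406 + o(C) = 16406 + 96 = 16502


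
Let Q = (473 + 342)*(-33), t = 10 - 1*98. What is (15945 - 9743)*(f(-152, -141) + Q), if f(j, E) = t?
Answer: -167348566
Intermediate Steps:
t = -88 (t = 10 - 98 = -88)
f(j, E) = -88
Q = -26895 (Q = 815*(-33) = -26895)
(15945 - 9743)*(f(-152, -141) + Q) = (15945 - 9743)*(-88 - 26895) = 6202*(-26983) = -167348566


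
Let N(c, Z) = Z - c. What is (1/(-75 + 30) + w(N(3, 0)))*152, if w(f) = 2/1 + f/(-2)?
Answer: 23788/45 ≈ 528.62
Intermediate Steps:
w(f) = 2 - f/2 (w(f) = 2*1 + f*(-1/2) = 2 - f/2)
(1/(-75 + 30) + w(N(3, 0)))*152 = (1/(-75 + 30) + (2 - (0 - 1*3)/2))*152 = (1/(-45) + (2 - (0 - 3)/2))*152 = (-1/45 + (2 - 1/2*(-3)))*152 = (-1/45 + (2 + 3/2))*152 = (-1/45 + 7/2)*152 = (313/90)*152 = 23788/45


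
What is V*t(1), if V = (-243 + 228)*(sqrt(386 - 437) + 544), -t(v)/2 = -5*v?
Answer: -81600 - 150*I*sqrt(51) ≈ -81600.0 - 1071.2*I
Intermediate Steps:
t(v) = 10*v (t(v) = -(-10)*v = 10*v)
V = -8160 - 15*I*sqrt(51) (V = -15*(sqrt(-51) + 544) = -15*(I*sqrt(51) + 544) = -15*(544 + I*sqrt(51)) = -8160 - 15*I*sqrt(51) ≈ -8160.0 - 107.12*I)
V*t(1) = (-8160 - 15*I*sqrt(51))*(10*1) = (-8160 - 15*I*sqrt(51))*10 = -81600 - 150*I*sqrt(51)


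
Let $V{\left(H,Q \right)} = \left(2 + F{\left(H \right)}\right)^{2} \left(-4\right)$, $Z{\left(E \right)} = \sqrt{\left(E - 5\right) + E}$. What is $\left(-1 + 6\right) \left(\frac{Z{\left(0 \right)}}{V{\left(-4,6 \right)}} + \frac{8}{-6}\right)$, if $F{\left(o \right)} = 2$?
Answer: $- \frac{20}{3} - \frac{5 i \sqrt{5}}{64} \approx -6.6667 - 0.17469 i$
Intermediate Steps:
$Z{\left(E \right)} = \sqrt{-5 + 2 E}$ ($Z{\left(E \right)} = \sqrt{\left(E - 5\right) + E} = \sqrt{\left(-5 + E\right) + E} = \sqrt{-5 + 2 E}$)
$V{\left(H,Q \right)} = -64$ ($V{\left(H,Q \right)} = \left(2 + 2\right)^{2} \left(-4\right) = 4^{2} \left(-4\right) = 16 \left(-4\right) = -64$)
$\left(-1 + 6\right) \left(\frac{Z{\left(0 \right)}}{V{\left(-4,6 \right)}} + \frac{8}{-6}\right) = \left(-1 + 6\right) \left(\frac{\sqrt{-5 + 2 \cdot 0}}{-64} + \frac{8}{-6}\right) = 5 \left(\sqrt{-5 + 0} \left(- \frac{1}{64}\right) + 8 \left(- \frac{1}{6}\right)\right) = 5 \left(\sqrt{-5} \left(- \frac{1}{64}\right) - \frac{4}{3}\right) = 5 \left(i \sqrt{5} \left(- \frac{1}{64}\right) - \frac{4}{3}\right) = 5 \left(- \frac{i \sqrt{5}}{64} - \frac{4}{3}\right) = 5 \left(- \frac{4}{3} - \frac{i \sqrt{5}}{64}\right) = - \frac{20}{3} - \frac{5 i \sqrt{5}}{64}$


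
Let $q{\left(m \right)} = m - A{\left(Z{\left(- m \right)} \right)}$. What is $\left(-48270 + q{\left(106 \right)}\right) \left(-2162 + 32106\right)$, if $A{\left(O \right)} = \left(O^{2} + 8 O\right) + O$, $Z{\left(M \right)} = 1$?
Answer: $-1442522256$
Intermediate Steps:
$A{\left(O \right)} = O^{2} + 9 O$
$q{\left(m \right)} = -10 + m$ ($q{\left(m \right)} = m - 1 \left(9 + 1\right) = m - 1 \cdot 10 = m - 10 = -10 + m$)
$\left(-48270 + q{\left(106 \right)}\right) \left(-2162 + 32106\right) = \left(-48270 + \left(-10 + 106\right)\right) \left(-2162 + 32106\right) = \left(-48270 + 96\right) 29944 = \left(-48174\right) 29944 = -1442522256$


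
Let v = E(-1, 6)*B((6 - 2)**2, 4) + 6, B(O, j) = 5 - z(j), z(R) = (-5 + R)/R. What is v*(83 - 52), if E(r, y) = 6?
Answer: 2325/2 ≈ 1162.5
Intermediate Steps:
z(R) = (-5 + R)/R
B(O, j) = 5 - (-5 + j)/j
v = 75/2 (v = 6*(4 + 5/4) + 6 = 6*(21/4) + 6 = 63/2 + 6 = 75/2 ≈ 37.500)
v*(83 - 52) = 75*(83 - 52)/2 = (75/2)*31 = 2325/2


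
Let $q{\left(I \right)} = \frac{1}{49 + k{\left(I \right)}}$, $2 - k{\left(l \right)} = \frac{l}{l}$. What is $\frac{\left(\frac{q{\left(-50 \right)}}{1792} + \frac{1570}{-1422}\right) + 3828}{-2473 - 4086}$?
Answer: $- \frac{243794701511}{417845030400} \approx -0.58346$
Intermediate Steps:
$k{\left(l \right)} = 1$ ($k{\left(l \right)} = 2 - \frac{l}{l} = 2 - 1 = 1$)
$q{\left(I \right)} = \frac{1}{50}$ ($q{\left(I \right)} = \frac{1}{49 + 1} = \frac{1}{50}$)
$\frac{\left(\frac{q{\left(-50 \right)}}{1792} + \frac{1570}{-1422}\right) + 3828}{-2473 - 4086} = \frac{\left(\frac{1}{50 \cdot 1792} + \frac{1570}{-1422}\right) + 3828}{-2473 - 4086} = \frac{\left(\frac{1}{50} \cdot \frac{1}{1792} + 1570 \left(- \frac{1}{1422}\right)\right) + 3828}{-6559} = \left(\left(\frac{1}{89600} - \frac{785}{711}\right) + 3828\right) \left(- \frac{1}{6559}\right) = \left(- \frac{70335289}{63705600} + 3828\right) \left(- \frac{1}{6559}\right) = \frac{243794701511}{63705600} \left(- \frac{1}{6559}\right) = - \frac{243794701511}{417845030400}$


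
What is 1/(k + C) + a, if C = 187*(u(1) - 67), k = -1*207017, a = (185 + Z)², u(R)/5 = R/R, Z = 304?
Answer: 52274480930/218611 ≈ 2.3912e+5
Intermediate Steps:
u(R) = 5 (u(R) = 5*(R/R) = 5*1 = 5)
a = 239121 (a = (185 + 304)² = 489² = 239121)
k = -207017
C = -11594 (C = 187*(5 - 67) = 187*(-62) = -11594)
1/(k + C) + a = 1/(-207017 - 11594) + 239121 = 1/(-218611) + 239121 = -1/218611 + 239121 = 52274480930/218611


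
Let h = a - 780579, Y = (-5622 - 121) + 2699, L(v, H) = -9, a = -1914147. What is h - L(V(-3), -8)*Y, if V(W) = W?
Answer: -2722122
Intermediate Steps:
Y = -3044 (Y = -5743 + 2699 = -3044)
h = -2694726 (h = -1914147 - 780579 = -2694726)
h - L(V(-3), -8)*Y = -2694726 - (-9)*(-3044) = -2694726 - 1*27396 = -2694726 - 27396 = -2722122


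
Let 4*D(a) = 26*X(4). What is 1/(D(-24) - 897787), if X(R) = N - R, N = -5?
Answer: -2/1795691 ≈ -1.1138e-6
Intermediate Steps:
X(R) = -5 - R
D(a) = -117/2 (D(a) = (26*(-5 - 1*4))/4 = (26*(-5 - 4))/4 = (26*(-9))/4 = (¼)*(-234) = -117/2)
1/(D(-24) - 897787) = 1/(-117/2 - 897787) = 1/(-1795691/2) = -2/1795691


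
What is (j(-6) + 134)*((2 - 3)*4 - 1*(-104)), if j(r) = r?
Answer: 12800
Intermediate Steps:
(j(-6) + 134)*((2 - 3)*4 - 1*(-104)) = (-6 + 134)*((2 - 3)*4 - 1*(-104)) = 128*(-1*4 + 104) = 128*(-4 + 104) = 128*100 = 12800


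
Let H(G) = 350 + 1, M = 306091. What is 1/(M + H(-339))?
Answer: 1/306442 ≈ 3.2633e-6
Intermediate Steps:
H(G) = 351
1/(M + H(-339)) = 1/(306091 + 351) = 1/306442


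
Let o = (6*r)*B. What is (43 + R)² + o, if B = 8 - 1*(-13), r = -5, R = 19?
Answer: 3214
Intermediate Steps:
B = 21 (B = 8 + 13 = 21)
o = -630 (o = (6*(-5))*21 = -30*21 = -630)
(43 + R)² + o = (43 + 19)² - 630 = 62² - 630 = 3844 - 630 = 3214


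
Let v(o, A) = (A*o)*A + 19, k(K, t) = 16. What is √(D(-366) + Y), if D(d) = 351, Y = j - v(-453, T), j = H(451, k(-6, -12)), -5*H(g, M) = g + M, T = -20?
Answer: 19*√12565/5 ≈ 425.96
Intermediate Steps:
H(g, M) = -M/5 - g/5 (H(g, M) = -(g + M)/5 = -(M + g)/5 = -M/5 - g/5)
v(o, A) = 19 + o*A² (v(o, A) = o*A² + 19 = 19 + o*A²)
j = -467/5 (j = -⅕*16 - ⅕*451 = -16/5 - 451/5 = -467/5 ≈ -93.400)
Y = 905438/5 (Y = -467/5 - (19 - 453*(-20)²) = -467/5 - (19 - 453*400) = -467/5 - (19 - 181200) = -467/5 - 1*(-181181) = -467/5 + 181181 = 905438/5 ≈ 1.8109e+5)
√(D(-366) + Y) = √(351 + 905438/5) = √(907193/5) = 19*√12565/5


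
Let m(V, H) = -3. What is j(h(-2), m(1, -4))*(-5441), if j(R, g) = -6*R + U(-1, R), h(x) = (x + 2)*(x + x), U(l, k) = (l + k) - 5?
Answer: 32646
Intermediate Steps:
U(l, k) = -5 + k + l (U(l, k) = (k + l) - 5 = -5 + k + l)
h(x) = 2*x*(2 + x) (h(x) = (2 + x)*(2*x) = 2*x*(2 + x))
j(R, g) = -6 - 5*R (j(R, g) = -6*R + (-5 + R - 1) = -6*R + (-6 + R) = -6 - 5*R)
j(h(-2), m(1, -4))*(-5441) = (-6 - 10*(-2)*(2 - 2))*(-5441) = (-6 - 10*(-2)*0)*(-5441) = (-6 - 5*0)*(-5441) = (-6 + 0)*(-5441) = -6*(-5441) = 32646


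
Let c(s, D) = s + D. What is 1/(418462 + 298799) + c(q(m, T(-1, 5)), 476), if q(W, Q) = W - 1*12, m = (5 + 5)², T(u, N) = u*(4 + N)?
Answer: 404535205/717261 ≈ 564.00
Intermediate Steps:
m = 100 (m = 10² = 100)
q(W, Q) = -12 + W (q(W, Q) = W - 12 = -12 + W)
c(s, D) = D + s
1/(418462 + 298799) + c(q(m, T(-1, 5)), 476) = 1/(418462 + 298799) + (476 + (-12 + 100)) = 1/717261 + (476 + 88) = 1/717261 + 564 = 404535205/717261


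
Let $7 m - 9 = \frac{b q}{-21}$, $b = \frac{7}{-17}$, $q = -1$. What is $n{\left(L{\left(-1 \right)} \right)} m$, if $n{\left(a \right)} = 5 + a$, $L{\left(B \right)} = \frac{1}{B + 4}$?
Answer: $\frac{7328}{1071} \approx 6.8422$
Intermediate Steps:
$b = - \frac{7}{17}$ ($b = 7 \left(- \frac{1}{17}\right) = - \frac{7}{17} \approx -0.41176$)
$L{\left(B \right)} = \frac{1}{4 + B}$
$m = \frac{458}{357}$ ($m = \frac{9}{7} + \frac{\left(- \frac{7}{17}\right) \left(-1\right) \frac{1}{-21}}{7} = \frac{9}{7} + \frac{\frac{7}{17} \left(- \frac{1}{21}\right)}{7} = \frac{9}{7} + \frac{1}{7} \left(- \frac{1}{51}\right) = \frac{9}{7} - \frac{1}{357} = \frac{458}{357} \approx 1.2829$)
$n{\left(L{\left(-1 \right)} \right)} m = \left(5 + \frac{1}{4 - 1}\right) \frac{458}{357} = \left(5 + \frac{1}{3}\right) \frac{458}{357} = \frac{16}{3} \cdot \frac{458}{357} = \frac{7328}{1071}$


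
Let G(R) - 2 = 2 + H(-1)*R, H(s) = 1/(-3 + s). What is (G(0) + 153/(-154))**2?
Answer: 214369/23716 ≈ 9.0390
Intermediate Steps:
G(R) = 4 - R/4 (G(R) = 2 + (2 + R/(-3 - 1)) = 2 + (2 + R/(-4)) = 2 + (2 - R/4) = 4 - R/4)
(G(0) + 153/(-154))**2 = ((4 - 1/4*0) + 153/(-154))**2 = ((4 + 0) + 153*(-1/154))**2 = (4 - 153/154)**2 = (463/154)**2 = 214369/23716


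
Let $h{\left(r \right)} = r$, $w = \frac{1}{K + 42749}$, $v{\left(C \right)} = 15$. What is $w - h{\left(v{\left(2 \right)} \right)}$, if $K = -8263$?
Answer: $- \frac{517289}{34486} \approx -15.0$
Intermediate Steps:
$w = \frac{1}{34486}$ ($w = \frac{1}{-8263 + 42749} = \frac{1}{34486} \approx 2.8997 \cdot 10^{-5}$)
$w - h{\left(v{\left(2 \right)} \right)} = \frac{1}{34486} - 15 = - \frac{517289}{34486}$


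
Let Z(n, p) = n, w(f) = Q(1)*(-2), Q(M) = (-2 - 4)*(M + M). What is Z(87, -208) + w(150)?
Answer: 111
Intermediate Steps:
Q(M) = -12*M
w(f) = 24 (w(f) = -12*1*(-2) = -12*(-2) = 24)
Z(87, -208) + w(150) = 87 + 24 = 111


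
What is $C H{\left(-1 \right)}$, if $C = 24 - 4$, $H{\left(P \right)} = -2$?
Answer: $-40$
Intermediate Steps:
$C = 20$
$C H{\left(-1 \right)} = 20 \left(-2\right) = -40$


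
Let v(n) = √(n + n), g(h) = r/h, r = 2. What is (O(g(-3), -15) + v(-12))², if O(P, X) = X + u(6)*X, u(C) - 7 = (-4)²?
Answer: 129576 - 1440*I*√6 ≈ 1.2958e+5 - 3527.3*I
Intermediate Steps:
u(C) = 23 (u(C) = 7 + (-4)² = 7 + 16 = 23)
g(h) = 2/h
O(P, X) = 24*X (O(P, X) = X + 23*X = 24*X)
v(n) = √2*√n (v(n) = √(2*n) = √2*√n)
(O(g(-3), -15) + v(-12))² = (24*(-15) + √2*√(-12))² = (-360 + √2*(2*I*√3))² = (-360 + 2*I*√6)²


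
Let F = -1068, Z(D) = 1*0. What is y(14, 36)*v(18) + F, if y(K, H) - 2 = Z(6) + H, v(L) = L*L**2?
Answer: 220548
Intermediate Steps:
Z(D) = 0
v(L) = L**3
y(K, H) = 2 + H (y(K, H) = 2 + (0 + H) = 2 + H)
y(14, 36)*v(18) + F = (2 + 36)*18**3 - 1068 = 38*5832 - 1068 = 221616 - 1068 = 220548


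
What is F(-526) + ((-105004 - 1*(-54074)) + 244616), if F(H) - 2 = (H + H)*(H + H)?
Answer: 1300392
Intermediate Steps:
F(H) = 2 + 4*H**2 (F(H) = 2 + (H + H)*(H + H) = 2 + (2*H)*(2*H) = 2 + 4*H**2)
F(-526) + ((-105004 - 1*(-54074)) + 244616) = (2 + 4*(-526)**2) + ((-105004 - 1*(-54074)) + 244616) = (2 + 4*276676) + ((-105004 + 54074) + 244616) = (2 + 1106704) + (-50930 + 244616) = 1106706 + 193686 = 1300392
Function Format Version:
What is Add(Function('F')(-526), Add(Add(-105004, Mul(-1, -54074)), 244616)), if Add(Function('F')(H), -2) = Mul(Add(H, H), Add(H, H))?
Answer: 1300392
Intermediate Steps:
Function('F')(H) = Add(2, Mul(4, Pow(H, 2))) (Function('F')(H) = Add(2, Mul(Add(H, H), Add(H, H))) = Add(2, Mul(Mul(2, H), Mul(2, H))) = Add(2, Mul(4, Pow(H, 2))))
Add(Function('F')(-526), Add(Add(-105004, Mul(-1, -54074)), 244616)) = Add(Add(2, Mul(4, Pow(-526, 2))), Add(Add(-105004, Mul(-1, -54074)), 244616)) = Add(Add(2, Mul(4, 276676)), Add(Add(-105004, 54074), 244616)) = Add(Add(2, 1106704), Add(-50930, 244616)) = Add(1106706, 193686) = 1300392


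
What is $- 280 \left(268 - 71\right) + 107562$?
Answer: $52402$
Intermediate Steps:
$- 280 \left(268 - 71\right) + 107562 = \left(-280\right) 197 + 107562 = -55160 + 107562 = 52402$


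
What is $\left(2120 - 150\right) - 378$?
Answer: $1592$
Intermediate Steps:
$\left(2120 - 150\right) - 378 = 1970 - 378 = 1592$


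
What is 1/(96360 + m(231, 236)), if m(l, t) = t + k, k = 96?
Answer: 1/96692 ≈ 1.0342e-5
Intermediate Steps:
m(l, t) = 96 + t (m(l, t) = t + 96 = 96 + t)
1/(96360 + m(231, 236)) = 1/(96360 + (96 + 236)) = 1/(96360 + 332) = 1/96692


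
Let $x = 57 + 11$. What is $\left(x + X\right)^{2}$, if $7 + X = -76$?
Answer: $225$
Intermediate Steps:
$X = -83$ ($X = -7 - 76 = -83$)
$x = 68$
$\left(x + X\right)^{2} = \left(68 - 83\right)^{2} = \left(-15\right)^{2} = 225$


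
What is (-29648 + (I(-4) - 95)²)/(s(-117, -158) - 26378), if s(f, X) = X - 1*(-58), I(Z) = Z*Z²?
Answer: 4367/26478 ≈ 0.16493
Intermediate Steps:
I(Z) = Z³
s(f, X) = 58 + X (s(f, X) = X + 58 = 58 + X)
(-29648 + (I(-4) - 95)²)/(s(-117, -158) - 26378) = (-29648 + ((-4)³ - 95)²)/((58 - 158) - 26378) = (-29648 + (-64 - 95)²)/(-100 - 26378) = (-29648 + (-159)²)/(-26478) = (-29648 + 25281)*(-1/26478) = -4367*(-1/26478) = 4367/26478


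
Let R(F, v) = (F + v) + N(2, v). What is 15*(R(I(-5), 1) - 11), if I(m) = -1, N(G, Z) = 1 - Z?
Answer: -165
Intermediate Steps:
R(F, v) = 1 + F (R(F, v) = (F + v) + (1 - v) = 1 + F)
15*(R(I(-5), 1) - 11) = 15*((1 - 1) - 11) = 15*(0 - 11) = 15*(-11) = -165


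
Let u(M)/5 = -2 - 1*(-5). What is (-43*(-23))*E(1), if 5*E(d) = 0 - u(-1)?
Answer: -2967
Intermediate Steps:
u(M) = 15 (u(M) = 5*(-2 - 1*(-5)) = 5*(-2 + 5) = 5*3 = 15)
E(d) = -3 (E(d) = (0 - 1*15)/5 = (0 - 15)/5 = (⅕)*(-15) = -3)
(-43*(-23))*E(1) = -43*(-23)*(-3) = 989*(-3) = -2967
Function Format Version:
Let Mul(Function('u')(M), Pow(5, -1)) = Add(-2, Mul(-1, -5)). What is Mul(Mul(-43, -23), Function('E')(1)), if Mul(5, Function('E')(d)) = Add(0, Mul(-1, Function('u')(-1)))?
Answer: -2967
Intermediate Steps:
Function('u')(M) = 15 (Function('u')(M) = Mul(5, Add(-2, Mul(-1, -5))) = Mul(5, Add(-2, 5)) = Mul(5, 3) = 15)
Function('E')(d) = -3 (Function('E')(d) = Mul(Rational(1, 5), Add(0, Mul(-1, 15))) = Mul(Rational(1, 5), Add(0, -15)) = Mul(Rational(1, 5), -15) = -3)
Mul(Mul(-43, -23), Function('E')(1)) = Mul(Mul(-43, -23), -3) = Mul(989, -3) = -2967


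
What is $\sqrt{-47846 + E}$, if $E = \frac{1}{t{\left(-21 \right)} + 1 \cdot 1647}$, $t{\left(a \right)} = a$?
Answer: $\frac{i \sqrt{126498889470}}{1626} \approx 218.74 i$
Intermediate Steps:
$E = \frac{1}{1626}$ ($E = \frac{1}{-21 + 1 \cdot 1647} = \frac{1}{-21 + 1647} = \frac{1}{1626} \approx 0.00061501$)
$\sqrt{-47846 + E} = \sqrt{-47846 + \frac{1}{1626}} = \sqrt{- \frac{77797595}{1626}} = \frac{i \sqrt{126498889470}}{1626}$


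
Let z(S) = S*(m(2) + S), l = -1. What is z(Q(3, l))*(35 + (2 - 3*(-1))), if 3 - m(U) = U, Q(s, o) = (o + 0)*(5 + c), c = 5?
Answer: 3600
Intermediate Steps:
Q(s, o) = 10*o (Q(s, o) = (o + 0)*(5 + 5) = o*10 = 10*o)
m(U) = 3 - U
z(S) = S*(1 + S) (z(S) = S*((3 - 1*2) + S) = S*((3 - 2) + S) = S*(1 + S))
z(Q(3, l))*(35 + (2 - 3*(-1))) = ((10*(-1))*(1 + 10*(-1)))*(35 + (2 - 3*(-1))) = (-10*(1 - 10))*(35 + (2 + 3)) = (-10*(-9))*(35 + 5) = 90*40 = 3600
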